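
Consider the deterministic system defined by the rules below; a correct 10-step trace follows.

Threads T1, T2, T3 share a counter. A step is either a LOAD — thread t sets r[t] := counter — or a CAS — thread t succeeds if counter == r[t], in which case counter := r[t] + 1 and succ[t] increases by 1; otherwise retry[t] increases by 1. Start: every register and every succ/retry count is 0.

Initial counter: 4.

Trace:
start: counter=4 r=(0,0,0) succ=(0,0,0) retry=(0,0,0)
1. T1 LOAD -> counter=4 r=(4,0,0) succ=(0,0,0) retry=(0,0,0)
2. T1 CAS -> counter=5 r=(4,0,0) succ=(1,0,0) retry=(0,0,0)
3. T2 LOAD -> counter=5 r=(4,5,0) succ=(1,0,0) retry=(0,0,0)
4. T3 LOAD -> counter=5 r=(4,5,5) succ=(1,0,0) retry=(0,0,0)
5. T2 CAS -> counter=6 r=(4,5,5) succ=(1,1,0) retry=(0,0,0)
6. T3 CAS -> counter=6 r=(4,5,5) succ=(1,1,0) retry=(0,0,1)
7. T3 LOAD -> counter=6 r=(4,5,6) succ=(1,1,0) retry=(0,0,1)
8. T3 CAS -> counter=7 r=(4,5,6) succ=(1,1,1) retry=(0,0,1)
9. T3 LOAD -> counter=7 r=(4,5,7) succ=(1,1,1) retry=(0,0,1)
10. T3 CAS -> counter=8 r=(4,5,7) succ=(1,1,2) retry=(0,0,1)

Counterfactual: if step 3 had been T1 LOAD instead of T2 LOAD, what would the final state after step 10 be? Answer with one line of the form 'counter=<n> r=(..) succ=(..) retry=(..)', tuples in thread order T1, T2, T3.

counter=8 r=(5,0,7) succ=(1,0,3) retry=(0,1,0)

(re-executing from step 3 with the substitution; state before step 3: counter=5 r=(4,0,0) succ=(1,0,0) retry=(0,0,0))
3. T1 LOAD -> counter=5 r=(5,0,0) succ=(1,0,0) retry=(0,0,0)
4. T3 LOAD -> counter=5 r=(5,0,5) succ=(1,0,0) retry=(0,0,0)
5. T2 CAS -> counter=5 r=(5,0,5) succ=(1,0,0) retry=(0,1,0)
6. T3 CAS -> counter=6 r=(5,0,5) succ=(1,0,1) retry=(0,1,0)
7. T3 LOAD -> counter=6 r=(5,0,6) succ=(1,0,1) retry=(0,1,0)
8. T3 CAS -> counter=7 r=(5,0,6) succ=(1,0,2) retry=(0,1,0)
9. T3 LOAD -> counter=7 r=(5,0,7) succ=(1,0,2) retry=(0,1,0)
10. T3 CAS -> counter=8 r=(5,0,7) succ=(1,0,3) retry=(0,1,0)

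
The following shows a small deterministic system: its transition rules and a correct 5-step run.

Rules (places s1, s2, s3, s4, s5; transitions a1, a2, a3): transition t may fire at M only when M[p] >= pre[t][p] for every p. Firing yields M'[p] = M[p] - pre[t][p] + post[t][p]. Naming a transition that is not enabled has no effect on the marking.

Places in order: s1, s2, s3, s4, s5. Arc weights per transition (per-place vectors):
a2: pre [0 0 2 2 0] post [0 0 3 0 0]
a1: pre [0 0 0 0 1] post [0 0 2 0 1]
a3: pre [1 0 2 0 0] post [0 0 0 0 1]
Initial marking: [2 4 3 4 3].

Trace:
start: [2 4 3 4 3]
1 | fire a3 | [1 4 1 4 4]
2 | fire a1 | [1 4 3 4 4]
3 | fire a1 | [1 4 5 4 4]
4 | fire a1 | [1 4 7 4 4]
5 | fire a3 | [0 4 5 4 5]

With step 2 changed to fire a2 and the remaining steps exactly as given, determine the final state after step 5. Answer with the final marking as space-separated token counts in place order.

(re-executing from step 2 with the substitution; state before step 2: [1 4 1 4 4])
2 | fire a2 | [1 4 1 4 4]
3 | fire a1 | [1 4 3 4 4]
4 | fire a1 | [1 4 5 4 4]
5 | fire a3 | [0 4 3 4 5]

0 4 3 4 5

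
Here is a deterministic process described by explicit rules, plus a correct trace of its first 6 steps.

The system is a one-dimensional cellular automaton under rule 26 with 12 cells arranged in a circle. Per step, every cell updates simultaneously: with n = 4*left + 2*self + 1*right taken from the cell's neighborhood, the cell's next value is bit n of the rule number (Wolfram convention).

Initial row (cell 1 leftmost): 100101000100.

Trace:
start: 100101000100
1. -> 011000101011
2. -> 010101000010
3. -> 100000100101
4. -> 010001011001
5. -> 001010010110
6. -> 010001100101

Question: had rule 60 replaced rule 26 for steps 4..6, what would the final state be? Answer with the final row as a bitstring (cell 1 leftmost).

100100111010

(re-executing steps 4..6 under rule 60; state before step 4: 100000100101)
4. -> 010000110111
5. -> 111000101100
6. -> 100100111010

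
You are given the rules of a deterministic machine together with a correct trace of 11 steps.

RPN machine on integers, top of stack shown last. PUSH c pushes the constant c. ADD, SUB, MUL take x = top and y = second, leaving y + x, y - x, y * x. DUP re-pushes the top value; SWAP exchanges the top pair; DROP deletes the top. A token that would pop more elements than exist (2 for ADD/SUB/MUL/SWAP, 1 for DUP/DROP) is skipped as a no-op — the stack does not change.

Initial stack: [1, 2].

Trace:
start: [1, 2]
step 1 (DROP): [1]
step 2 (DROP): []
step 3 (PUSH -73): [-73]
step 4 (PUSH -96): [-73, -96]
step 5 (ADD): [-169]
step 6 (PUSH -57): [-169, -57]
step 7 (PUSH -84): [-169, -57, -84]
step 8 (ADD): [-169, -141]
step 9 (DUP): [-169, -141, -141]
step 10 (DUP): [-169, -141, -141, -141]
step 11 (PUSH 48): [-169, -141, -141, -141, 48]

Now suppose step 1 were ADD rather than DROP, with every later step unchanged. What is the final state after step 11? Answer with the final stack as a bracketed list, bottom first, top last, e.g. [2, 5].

[-169, -141, -141, -141, 48]

(re-executing from step 1 with the substitution; state before step 1: [1, 2])
step 1 (ADD): [3]
step 2 (DROP): []
step 3 (PUSH -73): [-73]
step 4 (PUSH -96): [-73, -96]
step 5 (ADD): [-169]
step 6 (PUSH -57): [-169, -57]
step 7 (PUSH -84): [-169, -57, -84]
step 8 (ADD): [-169, -141]
step 9 (DUP): [-169, -141, -141]
step 10 (DUP): [-169, -141, -141, -141]
step 11 (PUSH 48): [-169, -141, -141, -141, 48]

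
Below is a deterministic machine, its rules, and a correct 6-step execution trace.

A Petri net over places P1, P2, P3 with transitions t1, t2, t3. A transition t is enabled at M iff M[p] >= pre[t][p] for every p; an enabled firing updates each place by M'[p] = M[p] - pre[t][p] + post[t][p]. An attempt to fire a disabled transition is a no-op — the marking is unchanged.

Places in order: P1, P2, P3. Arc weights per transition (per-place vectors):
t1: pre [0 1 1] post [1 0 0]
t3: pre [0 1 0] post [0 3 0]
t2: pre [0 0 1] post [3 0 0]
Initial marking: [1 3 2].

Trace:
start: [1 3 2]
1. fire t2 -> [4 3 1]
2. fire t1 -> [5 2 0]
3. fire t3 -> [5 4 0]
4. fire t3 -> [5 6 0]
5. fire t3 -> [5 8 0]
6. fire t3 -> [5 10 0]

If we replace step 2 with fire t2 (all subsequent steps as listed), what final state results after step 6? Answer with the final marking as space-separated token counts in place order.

7 11 0

(re-executing from step 2 with the substitution; state before step 2: [4 3 1])
2. fire t2 -> [7 3 0]
3. fire t3 -> [7 5 0]
4. fire t3 -> [7 7 0]
5. fire t3 -> [7 9 0]
6. fire t3 -> [7 11 0]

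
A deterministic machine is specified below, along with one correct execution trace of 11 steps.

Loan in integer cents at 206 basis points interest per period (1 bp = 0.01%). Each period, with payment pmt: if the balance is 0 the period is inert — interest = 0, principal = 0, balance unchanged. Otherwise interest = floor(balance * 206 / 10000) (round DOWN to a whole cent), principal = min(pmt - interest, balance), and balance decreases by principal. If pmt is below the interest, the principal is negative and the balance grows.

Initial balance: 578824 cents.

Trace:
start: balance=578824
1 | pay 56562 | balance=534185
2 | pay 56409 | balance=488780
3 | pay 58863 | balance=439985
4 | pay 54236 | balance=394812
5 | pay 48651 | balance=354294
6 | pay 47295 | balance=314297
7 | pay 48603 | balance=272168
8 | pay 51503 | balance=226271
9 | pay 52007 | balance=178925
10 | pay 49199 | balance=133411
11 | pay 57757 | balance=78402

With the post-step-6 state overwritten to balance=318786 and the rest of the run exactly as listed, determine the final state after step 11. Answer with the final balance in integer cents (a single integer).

state after step 6 := balance=318786
7 | pay 48603 | balance=276749
8 | pay 51503 | balance=230947
9 | pay 52007 | balance=183697
10 | pay 49199 | balance=138282
11 | pay 57757 | balance=83373

83373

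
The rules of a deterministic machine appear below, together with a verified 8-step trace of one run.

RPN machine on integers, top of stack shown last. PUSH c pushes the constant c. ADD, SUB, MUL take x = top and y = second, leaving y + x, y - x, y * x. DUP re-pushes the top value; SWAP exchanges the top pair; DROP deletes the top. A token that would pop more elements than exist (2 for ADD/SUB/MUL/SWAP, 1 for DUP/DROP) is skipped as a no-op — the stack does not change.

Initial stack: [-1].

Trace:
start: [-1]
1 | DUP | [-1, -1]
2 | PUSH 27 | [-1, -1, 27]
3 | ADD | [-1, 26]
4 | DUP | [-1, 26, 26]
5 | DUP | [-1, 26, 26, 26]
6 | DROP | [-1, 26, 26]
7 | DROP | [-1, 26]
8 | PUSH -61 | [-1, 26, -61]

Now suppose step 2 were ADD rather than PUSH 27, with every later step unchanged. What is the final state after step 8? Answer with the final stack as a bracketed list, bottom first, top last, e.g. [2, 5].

(re-executing from step 2 with the substitution; state before step 2: [-1, -1])
2 | ADD | [-2]
3 | ADD | [-2]
4 | DUP | [-2, -2]
5 | DUP | [-2, -2, -2]
6 | DROP | [-2, -2]
7 | DROP | [-2]
8 | PUSH -61 | [-2, -61]

[-2, -61]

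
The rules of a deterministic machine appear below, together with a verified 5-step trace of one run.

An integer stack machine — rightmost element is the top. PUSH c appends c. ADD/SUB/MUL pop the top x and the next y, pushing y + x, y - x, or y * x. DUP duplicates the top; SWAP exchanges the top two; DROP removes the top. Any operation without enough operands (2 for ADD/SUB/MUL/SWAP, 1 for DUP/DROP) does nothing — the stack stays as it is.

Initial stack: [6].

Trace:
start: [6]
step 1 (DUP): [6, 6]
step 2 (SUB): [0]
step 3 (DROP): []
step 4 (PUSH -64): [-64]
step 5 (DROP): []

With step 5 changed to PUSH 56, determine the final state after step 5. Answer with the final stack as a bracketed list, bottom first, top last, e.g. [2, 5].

(re-executing from step 5 with the substitution; state before step 5: [-64])
step 5 (PUSH 56): [-64, 56]

[-64, 56]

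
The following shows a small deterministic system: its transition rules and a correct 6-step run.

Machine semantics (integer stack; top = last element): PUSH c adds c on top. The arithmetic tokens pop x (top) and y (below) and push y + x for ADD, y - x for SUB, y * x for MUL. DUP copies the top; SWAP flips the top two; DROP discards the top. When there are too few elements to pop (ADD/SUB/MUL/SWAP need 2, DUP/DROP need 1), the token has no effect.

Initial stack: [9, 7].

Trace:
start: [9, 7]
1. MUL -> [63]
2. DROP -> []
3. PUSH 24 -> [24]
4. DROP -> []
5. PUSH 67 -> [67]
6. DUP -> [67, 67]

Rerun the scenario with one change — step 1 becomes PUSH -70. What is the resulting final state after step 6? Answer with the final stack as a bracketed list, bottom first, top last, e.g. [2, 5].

[9, 7, 67, 67]

(re-executing from step 1 with the substitution; state before step 1: [9, 7])
1. PUSH -70 -> [9, 7, -70]
2. DROP -> [9, 7]
3. PUSH 24 -> [9, 7, 24]
4. DROP -> [9, 7]
5. PUSH 67 -> [9, 7, 67]
6. DUP -> [9, 7, 67, 67]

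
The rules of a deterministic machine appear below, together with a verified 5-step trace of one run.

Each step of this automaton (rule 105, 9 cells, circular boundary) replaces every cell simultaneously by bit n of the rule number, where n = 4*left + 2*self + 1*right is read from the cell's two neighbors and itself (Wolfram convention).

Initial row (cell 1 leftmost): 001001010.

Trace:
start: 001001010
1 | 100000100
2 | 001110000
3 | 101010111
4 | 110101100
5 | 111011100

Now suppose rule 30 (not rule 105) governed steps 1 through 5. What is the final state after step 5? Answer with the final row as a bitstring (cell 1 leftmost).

(re-executing steps 1..5 under rule 30; state before step 1: 001001010)
1 | 011111011
2 | 010000010
3 | 111000111
4 | 000101100
5 | 001101010

001101010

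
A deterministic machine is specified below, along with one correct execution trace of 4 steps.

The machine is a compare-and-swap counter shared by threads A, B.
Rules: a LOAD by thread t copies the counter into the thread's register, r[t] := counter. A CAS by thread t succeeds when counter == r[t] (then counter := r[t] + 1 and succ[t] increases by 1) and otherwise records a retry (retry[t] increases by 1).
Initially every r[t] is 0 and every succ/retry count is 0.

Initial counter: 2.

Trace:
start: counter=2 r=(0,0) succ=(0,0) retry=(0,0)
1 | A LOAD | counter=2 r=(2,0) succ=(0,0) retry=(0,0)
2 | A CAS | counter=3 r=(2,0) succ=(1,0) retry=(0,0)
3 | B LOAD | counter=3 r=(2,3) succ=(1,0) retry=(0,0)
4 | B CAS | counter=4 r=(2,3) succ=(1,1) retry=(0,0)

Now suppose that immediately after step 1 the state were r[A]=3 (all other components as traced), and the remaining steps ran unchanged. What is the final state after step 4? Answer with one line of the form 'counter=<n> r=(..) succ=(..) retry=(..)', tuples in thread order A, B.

state after step 1 := counter=2 r=(3,0) succ=(0,0) retry=(0,0)
2 | A CAS | counter=2 r=(3,0) succ=(0,0) retry=(1,0)
3 | B LOAD | counter=2 r=(3,2) succ=(0,0) retry=(1,0)
4 | B CAS | counter=3 r=(3,2) succ=(0,1) retry=(1,0)

counter=3 r=(3,2) succ=(0,1) retry=(1,0)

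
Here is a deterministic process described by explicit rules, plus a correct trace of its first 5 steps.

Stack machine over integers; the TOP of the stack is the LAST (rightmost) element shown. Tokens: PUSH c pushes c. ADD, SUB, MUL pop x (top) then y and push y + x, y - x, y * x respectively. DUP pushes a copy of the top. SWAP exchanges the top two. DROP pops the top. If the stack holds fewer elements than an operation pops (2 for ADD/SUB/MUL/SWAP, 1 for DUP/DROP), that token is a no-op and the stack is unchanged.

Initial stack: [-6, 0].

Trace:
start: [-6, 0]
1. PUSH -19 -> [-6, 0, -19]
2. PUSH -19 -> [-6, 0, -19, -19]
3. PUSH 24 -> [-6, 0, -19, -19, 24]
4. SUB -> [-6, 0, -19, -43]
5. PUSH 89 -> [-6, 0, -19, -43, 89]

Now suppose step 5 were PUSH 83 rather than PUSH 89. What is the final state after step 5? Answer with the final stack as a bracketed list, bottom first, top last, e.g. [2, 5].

(re-executing from step 5 with the substitution; state before step 5: [-6, 0, -19, -43])
5. PUSH 83 -> [-6, 0, -19, -43, 83]

[-6, 0, -19, -43, 83]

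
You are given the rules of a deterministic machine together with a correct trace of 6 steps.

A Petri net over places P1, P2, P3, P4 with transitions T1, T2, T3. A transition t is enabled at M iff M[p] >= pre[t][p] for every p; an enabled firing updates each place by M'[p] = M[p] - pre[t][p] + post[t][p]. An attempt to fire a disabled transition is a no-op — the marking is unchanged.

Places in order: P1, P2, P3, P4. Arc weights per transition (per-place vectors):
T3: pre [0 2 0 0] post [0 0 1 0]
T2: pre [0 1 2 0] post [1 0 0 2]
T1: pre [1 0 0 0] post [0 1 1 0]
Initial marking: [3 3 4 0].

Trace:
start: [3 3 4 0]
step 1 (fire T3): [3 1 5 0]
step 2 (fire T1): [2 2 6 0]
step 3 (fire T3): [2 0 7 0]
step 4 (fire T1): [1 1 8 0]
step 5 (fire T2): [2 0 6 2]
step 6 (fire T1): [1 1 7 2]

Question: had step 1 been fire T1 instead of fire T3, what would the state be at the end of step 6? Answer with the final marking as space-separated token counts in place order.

0 4 7 2

(re-executing from step 1 with the substitution; state before step 1: [3 3 4 0])
step 1 (fire T1): [2 4 5 0]
step 2 (fire T1): [1 5 6 0]
step 3 (fire T3): [1 3 7 0]
step 4 (fire T1): [0 4 8 0]
step 5 (fire T2): [1 3 6 2]
step 6 (fire T1): [0 4 7 2]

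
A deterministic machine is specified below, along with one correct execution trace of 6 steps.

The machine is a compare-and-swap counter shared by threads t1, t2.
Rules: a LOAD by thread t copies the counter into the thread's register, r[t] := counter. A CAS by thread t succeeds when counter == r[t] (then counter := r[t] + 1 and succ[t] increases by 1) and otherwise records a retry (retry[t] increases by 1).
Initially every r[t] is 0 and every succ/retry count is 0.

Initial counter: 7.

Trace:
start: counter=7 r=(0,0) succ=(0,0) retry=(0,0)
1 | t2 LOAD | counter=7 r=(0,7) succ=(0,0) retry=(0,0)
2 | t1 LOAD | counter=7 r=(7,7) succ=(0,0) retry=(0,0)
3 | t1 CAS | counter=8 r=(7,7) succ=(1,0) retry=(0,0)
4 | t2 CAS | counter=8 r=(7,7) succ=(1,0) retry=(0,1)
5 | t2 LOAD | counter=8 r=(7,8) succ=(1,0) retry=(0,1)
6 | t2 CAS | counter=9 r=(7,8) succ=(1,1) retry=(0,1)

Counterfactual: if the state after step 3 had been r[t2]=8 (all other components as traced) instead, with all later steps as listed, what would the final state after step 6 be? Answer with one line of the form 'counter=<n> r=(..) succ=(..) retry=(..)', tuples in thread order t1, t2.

counter=10 r=(7,9) succ=(1,2) retry=(0,0)

state after step 3 := counter=8 r=(7,8) succ=(1,0) retry=(0,0)
4 | t2 CAS | counter=9 r=(7,8) succ=(1,1) retry=(0,0)
5 | t2 LOAD | counter=9 r=(7,9) succ=(1,1) retry=(0,0)
6 | t2 CAS | counter=10 r=(7,9) succ=(1,2) retry=(0,0)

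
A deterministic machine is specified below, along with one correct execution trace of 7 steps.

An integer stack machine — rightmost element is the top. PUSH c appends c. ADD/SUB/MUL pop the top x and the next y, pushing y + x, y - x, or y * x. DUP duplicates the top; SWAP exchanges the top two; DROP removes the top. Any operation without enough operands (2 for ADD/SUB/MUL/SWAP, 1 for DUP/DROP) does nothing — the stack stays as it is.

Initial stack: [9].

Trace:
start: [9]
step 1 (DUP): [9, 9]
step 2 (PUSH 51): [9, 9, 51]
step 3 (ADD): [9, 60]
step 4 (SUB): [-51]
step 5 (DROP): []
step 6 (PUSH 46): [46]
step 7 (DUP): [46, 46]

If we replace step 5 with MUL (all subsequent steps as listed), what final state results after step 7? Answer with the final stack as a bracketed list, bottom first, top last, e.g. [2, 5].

[-51, 46, 46]

(re-executing from step 5 with the substitution; state before step 5: [-51])
step 5 (MUL): [-51]
step 6 (PUSH 46): [-51, 46]
step 7 (DUP): [-51, 46, 46]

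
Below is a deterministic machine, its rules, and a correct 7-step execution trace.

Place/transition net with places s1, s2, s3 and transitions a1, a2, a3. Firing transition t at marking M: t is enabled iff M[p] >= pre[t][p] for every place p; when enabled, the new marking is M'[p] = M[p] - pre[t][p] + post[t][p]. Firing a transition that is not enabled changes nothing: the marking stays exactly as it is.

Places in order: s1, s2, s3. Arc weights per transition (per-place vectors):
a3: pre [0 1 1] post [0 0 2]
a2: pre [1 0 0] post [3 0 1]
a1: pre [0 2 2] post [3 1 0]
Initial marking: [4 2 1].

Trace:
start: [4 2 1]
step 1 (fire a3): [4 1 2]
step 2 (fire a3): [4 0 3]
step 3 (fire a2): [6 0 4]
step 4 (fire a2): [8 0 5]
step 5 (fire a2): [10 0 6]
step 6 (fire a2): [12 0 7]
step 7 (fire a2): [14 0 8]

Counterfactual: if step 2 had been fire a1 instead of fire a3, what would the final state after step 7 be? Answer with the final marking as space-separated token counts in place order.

(re-executing from step 2 with the substitution; state before step 2: [4 1 2])
step 2 (fire a1): [4 1 2]
step 3 (fire a2): [6 1 3]
step 4 (fire a2): [8 1 4]
step 5 (fire a2): [10 1 5]
step 6 (fire a2): [12 1 6]
step 7 (fire a2): [14 1 7]

14 1 7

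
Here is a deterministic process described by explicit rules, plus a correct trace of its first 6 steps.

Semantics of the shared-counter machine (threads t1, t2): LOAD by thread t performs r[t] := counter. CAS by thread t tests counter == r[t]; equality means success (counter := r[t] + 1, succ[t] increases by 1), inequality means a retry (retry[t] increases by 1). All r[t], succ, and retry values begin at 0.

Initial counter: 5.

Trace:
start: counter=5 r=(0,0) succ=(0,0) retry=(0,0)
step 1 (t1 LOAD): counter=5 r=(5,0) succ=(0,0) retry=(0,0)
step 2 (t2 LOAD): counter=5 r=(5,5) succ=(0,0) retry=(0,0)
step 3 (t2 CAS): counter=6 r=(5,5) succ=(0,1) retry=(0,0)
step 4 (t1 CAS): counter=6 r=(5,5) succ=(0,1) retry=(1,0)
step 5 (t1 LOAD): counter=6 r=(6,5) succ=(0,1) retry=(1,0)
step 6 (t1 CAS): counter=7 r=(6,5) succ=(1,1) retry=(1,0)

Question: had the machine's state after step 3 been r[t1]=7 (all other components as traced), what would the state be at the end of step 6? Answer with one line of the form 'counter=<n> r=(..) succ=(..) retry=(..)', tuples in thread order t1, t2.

state after step 3 := counter=6 r=(7,5) succ=(0,1) retry=(0,0)
step 4 (t1 CAS): counter=6 r=(7,5) succ=(0,1) retry=(1,0)
step 5 (t1 LOAD): counter=6 r=(6,5) succ=(0,1) retry=(1,0)
step 6 (t1 CAS): counter=7 r=(6,5) succ=(1,1) retry=(1,0)

counter=7 r=(6,5) succ=(1,1) retry=(1,0)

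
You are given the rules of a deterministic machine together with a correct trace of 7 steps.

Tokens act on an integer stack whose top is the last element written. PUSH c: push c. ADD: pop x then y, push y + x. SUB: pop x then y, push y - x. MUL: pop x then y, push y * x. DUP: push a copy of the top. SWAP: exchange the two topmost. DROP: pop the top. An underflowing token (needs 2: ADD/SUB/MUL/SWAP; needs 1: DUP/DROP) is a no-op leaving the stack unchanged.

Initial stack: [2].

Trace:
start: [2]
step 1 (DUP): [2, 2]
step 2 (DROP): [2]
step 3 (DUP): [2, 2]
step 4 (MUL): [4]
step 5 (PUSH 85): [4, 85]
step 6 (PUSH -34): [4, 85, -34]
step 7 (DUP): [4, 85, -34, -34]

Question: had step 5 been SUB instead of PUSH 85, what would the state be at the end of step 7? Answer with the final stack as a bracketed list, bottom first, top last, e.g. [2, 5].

[4, -34, -34]

(re-executing from step 5 with the substitution; state before step 5: [4])
step 5 (SUB): [4]
step 6 (PUSH -34): [4, -34]
step 7 (DUP): [4, -34, -34]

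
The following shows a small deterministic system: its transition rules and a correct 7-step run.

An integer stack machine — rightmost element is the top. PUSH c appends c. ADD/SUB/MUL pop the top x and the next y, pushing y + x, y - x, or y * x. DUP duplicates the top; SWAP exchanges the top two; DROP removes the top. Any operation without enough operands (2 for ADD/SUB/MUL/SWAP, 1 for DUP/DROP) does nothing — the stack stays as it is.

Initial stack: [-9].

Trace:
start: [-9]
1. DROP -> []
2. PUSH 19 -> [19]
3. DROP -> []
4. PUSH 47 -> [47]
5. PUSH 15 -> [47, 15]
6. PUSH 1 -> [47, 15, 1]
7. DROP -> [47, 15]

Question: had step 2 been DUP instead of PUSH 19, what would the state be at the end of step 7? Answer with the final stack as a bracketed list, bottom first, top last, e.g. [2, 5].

[47, 15]

(re-executing from step 2 with the substitution; state before step 2: [])
2. DUP -> []
3. DROP -> []
4. PUSH 47 -> [47]
5. PUSH 15 -> [47, 15]
6. PUSH 1 -> [47, 15, 1]
7. DROP -> [47, 15]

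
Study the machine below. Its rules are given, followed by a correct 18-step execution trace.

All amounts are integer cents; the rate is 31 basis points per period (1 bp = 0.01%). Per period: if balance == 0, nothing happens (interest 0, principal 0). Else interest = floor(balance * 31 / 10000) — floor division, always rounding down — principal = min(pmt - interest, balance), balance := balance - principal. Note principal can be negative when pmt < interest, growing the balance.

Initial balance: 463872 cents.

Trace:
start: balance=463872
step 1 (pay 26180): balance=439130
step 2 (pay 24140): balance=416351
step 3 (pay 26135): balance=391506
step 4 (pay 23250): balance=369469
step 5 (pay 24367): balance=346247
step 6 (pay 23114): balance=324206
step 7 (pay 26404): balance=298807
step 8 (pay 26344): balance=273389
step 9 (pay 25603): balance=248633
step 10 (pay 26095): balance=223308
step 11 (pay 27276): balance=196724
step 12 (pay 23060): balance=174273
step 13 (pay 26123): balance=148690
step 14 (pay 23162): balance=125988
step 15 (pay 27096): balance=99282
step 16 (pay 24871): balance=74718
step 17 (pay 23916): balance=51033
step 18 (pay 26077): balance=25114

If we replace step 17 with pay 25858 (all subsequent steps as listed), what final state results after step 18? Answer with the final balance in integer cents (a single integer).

23166

(re-executing from step 17 with the substitution; state before step 17: balance=74718)
step 17 (pay 25858): balance=49091
step 18 (pay 26077): balance=23166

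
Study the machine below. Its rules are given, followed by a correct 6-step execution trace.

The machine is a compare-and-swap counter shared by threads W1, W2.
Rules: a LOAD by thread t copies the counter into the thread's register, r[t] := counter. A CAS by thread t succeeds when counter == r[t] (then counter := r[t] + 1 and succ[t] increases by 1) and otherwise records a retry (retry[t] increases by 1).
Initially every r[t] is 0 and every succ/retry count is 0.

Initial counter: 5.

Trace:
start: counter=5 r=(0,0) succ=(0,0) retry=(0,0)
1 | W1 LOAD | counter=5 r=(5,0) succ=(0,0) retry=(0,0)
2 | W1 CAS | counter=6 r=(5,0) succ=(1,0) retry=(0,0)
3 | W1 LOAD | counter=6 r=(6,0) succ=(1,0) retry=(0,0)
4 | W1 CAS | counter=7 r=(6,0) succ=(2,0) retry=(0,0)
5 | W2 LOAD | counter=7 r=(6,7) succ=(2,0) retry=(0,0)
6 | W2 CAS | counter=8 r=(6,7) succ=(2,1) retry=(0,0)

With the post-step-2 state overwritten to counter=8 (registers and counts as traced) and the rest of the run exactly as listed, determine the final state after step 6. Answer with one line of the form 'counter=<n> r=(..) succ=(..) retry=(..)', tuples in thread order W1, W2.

counter=10 r=(8,9) succ=(2,1) retry=(0,0)

state after step 2 := counter=8 r=(5,0) succ=(1,0) retry=(0,0)
3 | W1 LOAD | counter=8 r=(8,0) succ=(1,0) retry=(0,0)
4 | W1 CAS | counter=9 r=(8,0) succ=(2,0) retry=(0,0)
5 | W2 LOAD | counter=9 r=(8,9) succ=(2,0) retry=(0,0)
6 | W2 CAS | counter=10 r=(8,9) succ=(2,1) retry=(0,0)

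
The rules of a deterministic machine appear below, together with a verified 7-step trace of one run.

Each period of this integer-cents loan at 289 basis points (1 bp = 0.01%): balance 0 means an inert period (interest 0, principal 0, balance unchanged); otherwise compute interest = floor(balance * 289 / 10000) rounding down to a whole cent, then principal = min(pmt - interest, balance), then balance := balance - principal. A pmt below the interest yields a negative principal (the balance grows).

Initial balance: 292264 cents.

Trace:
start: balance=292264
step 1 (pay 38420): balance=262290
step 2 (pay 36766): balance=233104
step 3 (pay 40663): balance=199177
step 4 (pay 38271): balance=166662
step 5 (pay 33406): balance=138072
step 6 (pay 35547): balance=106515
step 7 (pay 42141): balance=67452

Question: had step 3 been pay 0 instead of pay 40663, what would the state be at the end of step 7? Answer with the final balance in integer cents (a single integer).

113023

(re-executing from step 3 with the substitution; state before step 3: balance=233104)
step 3 (pay 0): balance=239840
step 4 (pay 38271): balance=208500
step 5 (pay 33406): balance=181119
step 6 (pay 35547): balance=150806
step 7 (pay 42141): balance=113023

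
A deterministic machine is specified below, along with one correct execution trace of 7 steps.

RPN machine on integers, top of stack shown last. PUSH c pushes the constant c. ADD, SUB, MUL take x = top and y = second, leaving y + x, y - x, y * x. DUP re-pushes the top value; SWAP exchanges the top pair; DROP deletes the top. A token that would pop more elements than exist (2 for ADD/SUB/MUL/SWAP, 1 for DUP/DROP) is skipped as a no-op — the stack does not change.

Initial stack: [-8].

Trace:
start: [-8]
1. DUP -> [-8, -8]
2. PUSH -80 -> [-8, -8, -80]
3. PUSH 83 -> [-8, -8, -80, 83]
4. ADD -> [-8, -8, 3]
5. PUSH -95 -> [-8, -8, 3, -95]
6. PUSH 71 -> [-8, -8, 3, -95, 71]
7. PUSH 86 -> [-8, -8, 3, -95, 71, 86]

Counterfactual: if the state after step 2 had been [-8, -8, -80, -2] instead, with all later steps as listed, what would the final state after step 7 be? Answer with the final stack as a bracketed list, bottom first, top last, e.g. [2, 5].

state after step 2 := [-8, -8, -80, -2]
3. PUSH 83 -> [-8, -8, -80, -2, 83]
4. ADD -> [-8, -8, -80, 81]
5. PUSH -95 -> [-8, -8, -80, 81, -95]
6. PUSH 71 -> [-8, -8, -80, 81, -95, 71]
7. PUSH 86 -> [-8, -8, -80, 81, -95, 71, 86]

[-8, -8, -80, 81, -95, 71, 86]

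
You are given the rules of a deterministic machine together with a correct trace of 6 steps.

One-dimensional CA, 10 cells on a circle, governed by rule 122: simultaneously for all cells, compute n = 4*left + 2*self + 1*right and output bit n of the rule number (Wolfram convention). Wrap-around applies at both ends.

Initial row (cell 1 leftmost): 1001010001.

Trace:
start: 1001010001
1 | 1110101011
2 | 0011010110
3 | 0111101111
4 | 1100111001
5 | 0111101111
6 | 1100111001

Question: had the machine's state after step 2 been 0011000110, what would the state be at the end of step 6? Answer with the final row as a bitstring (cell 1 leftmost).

1100111001

state after step 2 := 0011000110
3 | 0111101111
4 | 1100111001
5 | 0111101111
6 | 1100111001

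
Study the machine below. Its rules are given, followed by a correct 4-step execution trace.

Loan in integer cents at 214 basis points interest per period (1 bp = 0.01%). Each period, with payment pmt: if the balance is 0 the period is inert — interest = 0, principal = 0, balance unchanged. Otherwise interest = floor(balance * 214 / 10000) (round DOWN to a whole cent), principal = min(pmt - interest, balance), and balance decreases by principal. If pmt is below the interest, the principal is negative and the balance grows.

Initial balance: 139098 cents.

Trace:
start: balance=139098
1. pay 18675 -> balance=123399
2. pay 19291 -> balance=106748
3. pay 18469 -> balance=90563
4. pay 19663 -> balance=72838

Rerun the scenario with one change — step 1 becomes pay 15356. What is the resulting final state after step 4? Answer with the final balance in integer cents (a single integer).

(re-executing from step 1 with the substitution; state before step 1: balance=139098)
1. pay 15356 -> balance=126718
2. pay 19291 -> balance=110138
3. pay 18469 -> balance=94025
4. pay 19663 -> balance=76374

76374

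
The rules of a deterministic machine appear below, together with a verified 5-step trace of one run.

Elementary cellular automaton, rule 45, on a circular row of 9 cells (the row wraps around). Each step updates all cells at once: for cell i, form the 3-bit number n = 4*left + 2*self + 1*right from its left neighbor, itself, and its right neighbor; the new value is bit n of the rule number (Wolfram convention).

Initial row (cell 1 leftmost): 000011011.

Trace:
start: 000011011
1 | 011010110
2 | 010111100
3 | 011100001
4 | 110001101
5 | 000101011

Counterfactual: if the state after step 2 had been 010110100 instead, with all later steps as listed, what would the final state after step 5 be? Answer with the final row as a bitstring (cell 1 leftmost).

000010110

state after step 2 := 010110100
3 | 011101101
4 | 110011011
5 | 000010110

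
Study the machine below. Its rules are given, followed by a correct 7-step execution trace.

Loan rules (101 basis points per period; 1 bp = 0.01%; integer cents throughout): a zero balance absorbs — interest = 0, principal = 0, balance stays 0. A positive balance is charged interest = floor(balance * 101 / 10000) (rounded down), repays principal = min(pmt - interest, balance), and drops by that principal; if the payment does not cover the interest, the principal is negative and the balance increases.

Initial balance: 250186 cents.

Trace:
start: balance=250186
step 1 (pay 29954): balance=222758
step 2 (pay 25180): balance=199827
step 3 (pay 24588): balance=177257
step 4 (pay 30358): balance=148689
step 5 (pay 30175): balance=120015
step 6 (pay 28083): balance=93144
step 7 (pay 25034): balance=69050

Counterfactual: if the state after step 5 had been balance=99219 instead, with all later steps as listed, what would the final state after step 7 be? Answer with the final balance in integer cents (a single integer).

47832

state after step 5 := balance=99219
step 6 (pay 28083): balance=72138
step 7 (pay 25034): balance=47832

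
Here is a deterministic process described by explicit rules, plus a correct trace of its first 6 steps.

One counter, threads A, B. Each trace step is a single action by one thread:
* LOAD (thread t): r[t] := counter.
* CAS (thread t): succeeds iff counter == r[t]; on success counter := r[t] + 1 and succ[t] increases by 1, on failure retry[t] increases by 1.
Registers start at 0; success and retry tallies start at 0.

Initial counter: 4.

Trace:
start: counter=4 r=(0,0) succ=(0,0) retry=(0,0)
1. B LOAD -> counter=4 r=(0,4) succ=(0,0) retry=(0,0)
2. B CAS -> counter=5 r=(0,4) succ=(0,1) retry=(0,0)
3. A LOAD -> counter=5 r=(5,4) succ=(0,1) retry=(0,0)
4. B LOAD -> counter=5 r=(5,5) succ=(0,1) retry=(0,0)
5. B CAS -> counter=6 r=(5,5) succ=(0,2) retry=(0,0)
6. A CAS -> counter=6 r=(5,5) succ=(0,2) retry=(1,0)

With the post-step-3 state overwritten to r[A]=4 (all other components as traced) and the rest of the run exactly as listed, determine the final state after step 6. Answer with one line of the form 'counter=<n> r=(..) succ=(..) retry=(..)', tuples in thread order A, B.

state after step 3 := counter=5 r=(4,4) succ=(0,1) retry=(0,0)
4. B LOAD -> counter=5 r=(4,5) succ=(0,1) retry=(0,0)
5. B CAS -> counter=6 r=(4,5) succ=(0,2) retry=(0,0)
6. A CAS -> counter=6 r=(4,5) succ=(0,2) retry=(1,0)

counter=6 r=(4,5) succ=(0,2) retry=(1,0)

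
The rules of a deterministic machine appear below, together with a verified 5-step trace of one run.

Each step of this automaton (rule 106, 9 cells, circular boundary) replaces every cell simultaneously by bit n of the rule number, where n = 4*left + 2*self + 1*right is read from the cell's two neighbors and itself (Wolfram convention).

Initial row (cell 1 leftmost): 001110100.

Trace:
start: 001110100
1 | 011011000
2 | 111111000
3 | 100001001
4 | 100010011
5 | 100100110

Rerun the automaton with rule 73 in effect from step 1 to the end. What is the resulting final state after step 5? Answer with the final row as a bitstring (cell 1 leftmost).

(re-executing steps 1..5 under rule 73; state before step 1: 001110100)
1 | 101010001
2 | 100000101
3 | 101110001
4 | 101010101
5 | 100000001

100000001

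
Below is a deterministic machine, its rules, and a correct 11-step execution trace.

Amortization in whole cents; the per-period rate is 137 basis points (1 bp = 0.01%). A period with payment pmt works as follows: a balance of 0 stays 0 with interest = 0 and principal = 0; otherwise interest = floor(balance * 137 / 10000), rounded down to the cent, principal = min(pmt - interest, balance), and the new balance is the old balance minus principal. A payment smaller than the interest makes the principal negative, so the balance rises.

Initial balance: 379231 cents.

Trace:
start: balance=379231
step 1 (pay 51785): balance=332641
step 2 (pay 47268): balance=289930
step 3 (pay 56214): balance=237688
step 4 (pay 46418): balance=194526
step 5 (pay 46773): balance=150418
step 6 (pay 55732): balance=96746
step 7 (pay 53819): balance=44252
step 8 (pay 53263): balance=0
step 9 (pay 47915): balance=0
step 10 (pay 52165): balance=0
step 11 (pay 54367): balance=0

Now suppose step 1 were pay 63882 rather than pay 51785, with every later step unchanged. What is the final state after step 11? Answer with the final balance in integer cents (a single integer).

(re-executing from step 1 with the substitution; state before step 1: balance=379231)
step 1 (pay 63882): balance=320544
step 2 (pay 47268): balance=277667
step 3 (pay 56214): balance=225257
step 4 (pay 46418): balance=181925
step 5 (pay 46773): balance=137644
step 6 (pay 55732): balance=83797
step 7 (pay 53819): balance=31126
step 8 (pay 53263): balance=0
step 9 (pay 47915): balance=0
step 10 (pay 52165): balance=0
step 11 (pay 54367): balance=0

0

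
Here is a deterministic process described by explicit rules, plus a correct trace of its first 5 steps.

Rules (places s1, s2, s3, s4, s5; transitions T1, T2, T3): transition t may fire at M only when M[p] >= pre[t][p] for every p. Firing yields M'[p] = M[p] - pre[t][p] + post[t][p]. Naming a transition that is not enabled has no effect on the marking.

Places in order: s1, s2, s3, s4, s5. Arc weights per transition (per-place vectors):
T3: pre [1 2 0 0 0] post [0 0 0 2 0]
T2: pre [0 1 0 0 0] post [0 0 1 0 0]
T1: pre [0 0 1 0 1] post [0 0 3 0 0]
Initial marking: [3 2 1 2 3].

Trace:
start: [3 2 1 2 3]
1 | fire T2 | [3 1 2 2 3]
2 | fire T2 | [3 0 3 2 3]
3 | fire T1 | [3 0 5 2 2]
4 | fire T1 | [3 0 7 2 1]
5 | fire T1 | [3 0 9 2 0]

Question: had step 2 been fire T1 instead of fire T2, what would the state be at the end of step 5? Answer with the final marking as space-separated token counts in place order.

(re-executing from step 2 with the substitution; state before step 2: [3 1 2 2 3])
2 | fire T1 | [3 1 4 2 2]
3 | fire T1 | [3 1 6 2 1]
4 | fire T1 | [3 1 8 2 0]
5 | fire T1 | [3 1 8 2 0]

3 1 8 2 0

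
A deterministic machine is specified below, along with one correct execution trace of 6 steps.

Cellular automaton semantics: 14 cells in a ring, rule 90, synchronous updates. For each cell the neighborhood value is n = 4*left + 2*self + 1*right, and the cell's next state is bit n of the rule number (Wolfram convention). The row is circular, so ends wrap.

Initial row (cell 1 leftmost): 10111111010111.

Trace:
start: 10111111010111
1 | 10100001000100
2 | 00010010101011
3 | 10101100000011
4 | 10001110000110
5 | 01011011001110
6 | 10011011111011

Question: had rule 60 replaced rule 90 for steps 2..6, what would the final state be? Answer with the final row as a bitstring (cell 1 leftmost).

(re-executing steps 2..6 under rule 60; state before step 2: 10100001000100)
2 | 11110001100110
3 | 10001001010101
4 | 01001101111111
5 | 11101011000000
6 | 10011110100000

10011110100000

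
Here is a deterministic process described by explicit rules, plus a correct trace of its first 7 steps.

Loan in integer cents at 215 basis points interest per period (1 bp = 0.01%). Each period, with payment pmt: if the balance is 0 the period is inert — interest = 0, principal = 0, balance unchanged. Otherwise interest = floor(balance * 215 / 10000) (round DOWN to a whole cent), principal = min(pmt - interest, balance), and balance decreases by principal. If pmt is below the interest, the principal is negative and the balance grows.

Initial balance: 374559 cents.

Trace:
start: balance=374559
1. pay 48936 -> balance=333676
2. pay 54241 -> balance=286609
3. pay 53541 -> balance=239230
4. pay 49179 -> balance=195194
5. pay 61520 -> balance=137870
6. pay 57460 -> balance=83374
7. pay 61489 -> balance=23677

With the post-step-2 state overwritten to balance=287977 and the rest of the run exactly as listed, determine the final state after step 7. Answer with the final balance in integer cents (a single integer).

state after step 2 := balance=287977
3. pay 53541 -> balance=240627
4. pay 49179 -> balance=196621
5. pay 61520 -> balance=139328
6. pay 57460 -> balance=84863
7. pay 61489 -> balance=25198

25198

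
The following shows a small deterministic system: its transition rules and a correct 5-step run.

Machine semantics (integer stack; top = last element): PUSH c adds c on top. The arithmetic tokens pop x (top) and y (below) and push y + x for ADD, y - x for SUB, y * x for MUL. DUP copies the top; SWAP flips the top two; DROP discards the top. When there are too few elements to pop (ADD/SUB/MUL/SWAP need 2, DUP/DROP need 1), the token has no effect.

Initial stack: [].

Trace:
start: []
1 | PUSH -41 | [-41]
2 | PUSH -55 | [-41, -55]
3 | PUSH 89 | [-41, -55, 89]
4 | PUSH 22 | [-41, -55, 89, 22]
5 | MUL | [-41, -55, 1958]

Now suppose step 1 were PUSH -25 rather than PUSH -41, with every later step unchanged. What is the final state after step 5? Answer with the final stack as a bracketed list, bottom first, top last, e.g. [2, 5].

(re-executing from step 1 with the substitution; state before step 1: [])
1 | PUSH -25 | [-25]
2 | PUSH -55 | [-25, -55]
3 | PUSH 89 | [-25, -55, 89]
4 | PUSH 22 | [-25, -55, 89, 22]
5 | MUL | [-25, -55, 1958]

[-25, -55, 1958]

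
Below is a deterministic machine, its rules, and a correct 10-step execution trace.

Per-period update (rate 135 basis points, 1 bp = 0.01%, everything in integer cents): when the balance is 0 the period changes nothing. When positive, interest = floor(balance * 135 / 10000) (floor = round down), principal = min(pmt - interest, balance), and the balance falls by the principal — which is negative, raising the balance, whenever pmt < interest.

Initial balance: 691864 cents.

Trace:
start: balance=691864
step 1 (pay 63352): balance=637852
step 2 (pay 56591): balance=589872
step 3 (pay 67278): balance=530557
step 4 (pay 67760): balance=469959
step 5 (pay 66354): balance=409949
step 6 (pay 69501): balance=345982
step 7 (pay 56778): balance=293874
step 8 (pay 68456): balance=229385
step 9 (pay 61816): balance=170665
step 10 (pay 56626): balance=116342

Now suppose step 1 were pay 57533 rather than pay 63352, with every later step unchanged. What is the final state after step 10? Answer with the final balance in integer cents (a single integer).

(re-executing from step 1 with the substitution; state before step 1: balance=691864)
step 1 (pay 57533): balance=643671
step 2 (pay 56591): balance=595769
step 3 (pay 67278): balance=536533
step 4 (pay 67760): balance=476016
step 5 (pay 66354): balance=416088
step 6 (pay 69501): balance=352204
step 7 (pay 56778): balance=300180
step 8 (pay 68456): balance=235776
step 9 (pay 61816): balance=177142
step 10 (pay 56626): balance=122907

122907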